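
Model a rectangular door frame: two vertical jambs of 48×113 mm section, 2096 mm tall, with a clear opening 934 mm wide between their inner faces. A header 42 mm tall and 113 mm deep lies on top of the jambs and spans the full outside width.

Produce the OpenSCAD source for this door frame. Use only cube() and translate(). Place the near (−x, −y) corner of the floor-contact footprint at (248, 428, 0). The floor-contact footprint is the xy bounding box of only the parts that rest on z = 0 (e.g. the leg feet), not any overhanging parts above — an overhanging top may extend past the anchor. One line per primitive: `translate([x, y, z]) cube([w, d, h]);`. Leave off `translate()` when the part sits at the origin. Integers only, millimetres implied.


translate([248, 428, 0]) cube([48, 113, 2096]);
translate([1230, 428, 0]) cube([48, 113, 2096]);
translate([248, 428, 2096]) cube([1030, 113, 42]);


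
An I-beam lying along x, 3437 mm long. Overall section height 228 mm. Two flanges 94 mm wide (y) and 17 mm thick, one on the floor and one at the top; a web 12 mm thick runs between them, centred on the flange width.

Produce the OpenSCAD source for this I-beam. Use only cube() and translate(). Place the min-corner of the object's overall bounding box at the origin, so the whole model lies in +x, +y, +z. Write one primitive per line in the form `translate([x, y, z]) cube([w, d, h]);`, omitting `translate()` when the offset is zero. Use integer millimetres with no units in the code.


cube([3437, 94, 17]);
translate([0, 41, 17]) cube([3437, 12, 194]);
translate([0, 0, 211]) cube([3437, 94, 17]);


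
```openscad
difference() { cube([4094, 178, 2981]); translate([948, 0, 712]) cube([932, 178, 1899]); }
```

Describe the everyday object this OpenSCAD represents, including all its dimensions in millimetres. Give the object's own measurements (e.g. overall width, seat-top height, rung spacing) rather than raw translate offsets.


A wall 4094 mm long (x), 178 mm thick (y), 2981 mm tall, with a rectangular window opening cut through it. The opening is 932 mm wide and 1899 mm tall; its sill is at z = 712 mm and its near (−x) edge is 948 mm from the wall's −x end. The opening passes through the full wall thickness.


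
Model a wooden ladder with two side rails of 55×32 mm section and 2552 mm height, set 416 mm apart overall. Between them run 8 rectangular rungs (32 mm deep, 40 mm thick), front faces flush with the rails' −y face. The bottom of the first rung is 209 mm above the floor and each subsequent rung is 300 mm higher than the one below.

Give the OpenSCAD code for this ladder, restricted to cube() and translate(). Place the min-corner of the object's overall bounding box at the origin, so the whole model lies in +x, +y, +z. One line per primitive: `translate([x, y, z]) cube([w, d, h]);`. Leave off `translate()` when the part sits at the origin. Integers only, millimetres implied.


// rung span = 416 - 2*55 = 306
// rung[k] z = 209 + k*300
cube([55, 32, 2552]);
translate([361, 0, 0]) cube([55, 32, 2552]);
translate([55, 0, 209]) cube([306, 32, 40]);
translate([55, 0, 509]) cube([306, 32, 40]);
translate([55, 0, 809]) cube([306, 32, 40]);
translate([55, 0, 1109]) cube([306, 32, 40]);
translate([55, 0, 1409]) cube([306, 32, 40]);
translate([55, 0, 1709]) cube([306, 32, 40]);
translate([55, 0, 2009]) cube([306, 32, 40]);
translate([55, 0, 2309]) cube([306, 32, 40]);


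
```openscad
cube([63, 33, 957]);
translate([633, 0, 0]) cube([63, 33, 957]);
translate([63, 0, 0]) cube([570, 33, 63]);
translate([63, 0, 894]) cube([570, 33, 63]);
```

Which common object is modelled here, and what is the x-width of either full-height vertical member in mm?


A picture frame. The border width is 63 mm.

Four thin pieces enclosing a rectangular opening — a picture frame. The two full-height stiles are 957 mm tall; the top rail sits at z = 894 and is 63 mm tall, so the border above the opening is 957 − 894 = 63 mm, matching the stile x-width.


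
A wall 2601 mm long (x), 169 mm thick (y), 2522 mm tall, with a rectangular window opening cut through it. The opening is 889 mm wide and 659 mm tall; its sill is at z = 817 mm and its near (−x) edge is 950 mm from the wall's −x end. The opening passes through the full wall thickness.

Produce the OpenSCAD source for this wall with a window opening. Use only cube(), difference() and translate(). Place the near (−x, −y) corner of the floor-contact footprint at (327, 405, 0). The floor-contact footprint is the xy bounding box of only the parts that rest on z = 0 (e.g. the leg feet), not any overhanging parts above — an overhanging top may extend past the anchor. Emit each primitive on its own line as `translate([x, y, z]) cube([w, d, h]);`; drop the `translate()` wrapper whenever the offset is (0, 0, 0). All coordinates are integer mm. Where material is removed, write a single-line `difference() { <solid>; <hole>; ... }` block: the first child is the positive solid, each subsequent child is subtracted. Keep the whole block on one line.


difference() { translate([327, 405, 0]) cube([2601, 169, 2522]); translate([1277, 405, 817]) cube([889, 169, 659]); }


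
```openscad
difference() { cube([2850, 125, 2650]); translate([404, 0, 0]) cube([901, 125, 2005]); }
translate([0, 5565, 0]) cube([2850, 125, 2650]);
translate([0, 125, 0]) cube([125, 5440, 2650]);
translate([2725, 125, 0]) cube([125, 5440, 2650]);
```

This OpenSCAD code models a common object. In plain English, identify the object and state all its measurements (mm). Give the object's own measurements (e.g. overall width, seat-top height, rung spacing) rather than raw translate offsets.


A single room: four walls, each 2650 mm tall and 125 mm thick, enclosing an outside footprint 2850×5690 mm (x × y), no floor or roof. The front and back walls (−y and +y sides) run the full x-width; the side walls fit between their inner faces. A door opening 901 mm wide and 2005 mm tall is cut through the front wall from the floor up, its −x edge 404 mm from the wall's −x end.


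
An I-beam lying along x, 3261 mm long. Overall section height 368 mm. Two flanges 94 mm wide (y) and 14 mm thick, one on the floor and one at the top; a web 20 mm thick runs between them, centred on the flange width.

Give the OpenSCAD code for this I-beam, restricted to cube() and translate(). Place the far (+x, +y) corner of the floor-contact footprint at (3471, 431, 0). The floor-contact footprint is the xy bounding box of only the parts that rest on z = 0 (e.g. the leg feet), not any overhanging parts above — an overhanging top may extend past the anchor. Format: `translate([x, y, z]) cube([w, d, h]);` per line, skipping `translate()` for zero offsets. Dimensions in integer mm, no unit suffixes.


translate([210, 337, 0]) cube([3261, 94, 14]);
translate([210, 374, 14]) cube([3261, 20, 340]);
translate([210, 337, 354]) cube([3261, 94, 14]);


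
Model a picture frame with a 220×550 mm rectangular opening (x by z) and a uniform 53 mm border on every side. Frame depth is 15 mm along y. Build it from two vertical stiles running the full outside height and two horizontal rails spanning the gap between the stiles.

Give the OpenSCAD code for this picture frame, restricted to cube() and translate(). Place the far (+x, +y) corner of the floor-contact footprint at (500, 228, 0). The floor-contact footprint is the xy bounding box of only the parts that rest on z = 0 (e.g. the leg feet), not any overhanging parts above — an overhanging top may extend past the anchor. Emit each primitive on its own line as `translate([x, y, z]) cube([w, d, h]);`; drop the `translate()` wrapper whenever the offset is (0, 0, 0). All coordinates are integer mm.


translate([174, 213, 0]) cube([53, 15, 656]);
translate([447, 213, 0]) cube([53, 15, 656]);
translate([227, 213, 0]) cube([220, 15, 53]);
translate([227, 213, 603]) cube([220, 15, 53]);


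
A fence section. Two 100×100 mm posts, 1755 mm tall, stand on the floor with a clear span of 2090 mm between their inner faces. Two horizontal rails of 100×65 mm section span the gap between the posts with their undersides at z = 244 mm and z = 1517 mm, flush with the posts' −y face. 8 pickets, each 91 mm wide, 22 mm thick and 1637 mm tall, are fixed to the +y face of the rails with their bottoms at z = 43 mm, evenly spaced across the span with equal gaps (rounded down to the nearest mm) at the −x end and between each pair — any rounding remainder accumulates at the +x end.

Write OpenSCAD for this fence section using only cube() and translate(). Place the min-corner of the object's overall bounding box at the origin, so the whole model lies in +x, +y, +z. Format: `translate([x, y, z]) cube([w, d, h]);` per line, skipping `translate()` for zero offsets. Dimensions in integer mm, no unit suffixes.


cube([100, 100, 1755]);
translate([2190, 0, 0]) cube([100, 100, 1755]);
translate([100, 0, 244]) cube([2090, 100, 65]);
translate([100, 0, 1517]) cube([2090, 100, 65]);
translate([251, 100, 43]) cube([91, 22, 1637]);
translate([493, 100, 43]) cube([91, 22, 1637]);
translate([735, 100, 43]) cube([91, 22, 1637]);
translate([977, 100, 43]) cube([91, 22, 1637]);
translate([1219, 100, 43]) cube([91, 22, 1637]);
translate([1461, 100, 43]) cube([91, 22, 1637]);
translate([1703, 100, 43]) cube([91, 22, 1637]);
translate([1945, 100, 43]) cube([91, 22, 1637]);


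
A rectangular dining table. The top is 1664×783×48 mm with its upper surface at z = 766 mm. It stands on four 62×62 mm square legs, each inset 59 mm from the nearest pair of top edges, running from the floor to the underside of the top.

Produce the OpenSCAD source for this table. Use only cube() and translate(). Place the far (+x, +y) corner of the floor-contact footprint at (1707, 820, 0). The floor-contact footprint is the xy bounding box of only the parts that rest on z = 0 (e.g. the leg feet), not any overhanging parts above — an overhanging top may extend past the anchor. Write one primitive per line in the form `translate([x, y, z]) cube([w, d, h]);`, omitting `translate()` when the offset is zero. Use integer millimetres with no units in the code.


translate([102, 96, 718]) cube([1664, 783, 48]);
translate([161, 155, 0]) cube([62, 62, 718]);
translate([1645, 155, 0]) cube([62, 62, 718]);
translate([161, 758, 0]) cube([62, 62, 718]);
translate([1645, 758, 0]) cube([62, 62, 718]);


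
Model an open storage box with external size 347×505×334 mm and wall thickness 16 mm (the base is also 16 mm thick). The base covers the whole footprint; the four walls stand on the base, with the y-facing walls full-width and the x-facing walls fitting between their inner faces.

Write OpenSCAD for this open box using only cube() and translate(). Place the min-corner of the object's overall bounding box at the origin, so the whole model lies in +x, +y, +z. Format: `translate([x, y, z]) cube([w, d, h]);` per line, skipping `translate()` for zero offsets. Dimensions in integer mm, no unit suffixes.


cube([347, 505, 16]);
translate([0, 0, 16]) cube([347, 16, 318]);
translate([0, 489, 16]) cube([347, 16, 318]);
translate([0, 16, 16]) cube([16, 473, 318]);
translate([331, 16, 16]) cube([16, 473, 318]);


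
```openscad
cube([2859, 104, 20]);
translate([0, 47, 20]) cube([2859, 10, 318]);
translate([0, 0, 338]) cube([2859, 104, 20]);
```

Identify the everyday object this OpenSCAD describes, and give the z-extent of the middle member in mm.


An I-beam. The web height is 318 mm.

Two wide flanges with a thin centred web — an I-beam. Overall 358 mm minus two 20 mm flanges gives a web of 358 − 2·20 = 318 mm.


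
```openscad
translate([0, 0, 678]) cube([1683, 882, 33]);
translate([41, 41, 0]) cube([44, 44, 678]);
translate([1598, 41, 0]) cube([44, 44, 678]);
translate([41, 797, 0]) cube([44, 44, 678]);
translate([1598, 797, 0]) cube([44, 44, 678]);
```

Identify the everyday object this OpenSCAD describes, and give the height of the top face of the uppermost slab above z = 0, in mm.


A table. The table height is 711 mm.

A 1683×882×33 slab sits at z = 678 on four 44 mm square posts — a table. The top surface is at 678 + 33 = 711 mm.


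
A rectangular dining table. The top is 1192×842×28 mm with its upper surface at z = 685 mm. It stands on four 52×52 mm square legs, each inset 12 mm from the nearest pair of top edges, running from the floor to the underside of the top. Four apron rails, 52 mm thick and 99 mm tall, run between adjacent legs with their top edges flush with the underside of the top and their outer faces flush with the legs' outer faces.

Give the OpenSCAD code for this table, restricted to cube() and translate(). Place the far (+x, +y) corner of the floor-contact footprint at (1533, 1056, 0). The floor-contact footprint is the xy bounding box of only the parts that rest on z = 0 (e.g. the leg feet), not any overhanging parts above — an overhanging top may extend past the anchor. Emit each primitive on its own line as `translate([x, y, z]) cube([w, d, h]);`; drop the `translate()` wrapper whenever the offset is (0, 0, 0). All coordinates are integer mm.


translate([353, 226, 657]) cube([1192, 842, 28]);
translate([365, 238, 0]) cube([52, 52, 657]);
translate([1481, 238, 0]) cube([52, 52, 657]);
translate([365, 1004, 0]) cube([52, 52, 657]);
translate([1481, 1004, 0]) cube([52, 52, 657]);
translate([417, 238, 558]) cube([1064, 52, 99]);
translate([417, 1004, 558]) cube([1064, 52, 99]);
translate([365, 290, 558]) cube([52, 714, 99]);
translate([1481, 290, 558]) cube([52, 714, 99]);


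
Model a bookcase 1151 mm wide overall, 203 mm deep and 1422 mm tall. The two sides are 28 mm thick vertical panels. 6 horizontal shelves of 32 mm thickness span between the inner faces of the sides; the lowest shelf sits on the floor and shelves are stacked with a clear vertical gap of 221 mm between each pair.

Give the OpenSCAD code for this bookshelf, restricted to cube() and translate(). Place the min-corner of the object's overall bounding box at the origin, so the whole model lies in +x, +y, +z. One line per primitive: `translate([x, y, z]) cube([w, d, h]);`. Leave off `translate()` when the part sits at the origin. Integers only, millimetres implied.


cube([28, 203, 1422]);
translate([1123, 0, 0]) cube([28, 203, 1422]);
translate([28, 0, 0]) cube([1095, 203, 32]);
translate([28, 0, 253]) cube([1095, 203, 32]);
translate([28, 0, 506]) cube([1095, 203, 32]);
translate([28, 0, 759]) cube([1095, 203, 32]);
translate([28, 0, 1012]) cube([1095, 203, 32]);
translate([28, 0, 1265]) cube([1095, 203, 32]);


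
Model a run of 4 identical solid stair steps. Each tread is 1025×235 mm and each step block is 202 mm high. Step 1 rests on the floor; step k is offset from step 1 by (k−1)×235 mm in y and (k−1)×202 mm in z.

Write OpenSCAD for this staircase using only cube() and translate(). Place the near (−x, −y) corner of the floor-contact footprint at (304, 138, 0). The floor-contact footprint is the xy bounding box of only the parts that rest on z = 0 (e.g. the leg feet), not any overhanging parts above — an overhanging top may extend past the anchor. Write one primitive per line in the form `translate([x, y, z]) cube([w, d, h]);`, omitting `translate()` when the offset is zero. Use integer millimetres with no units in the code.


translate([304, 138, 0]) cube([1025, 235, 202]);
translate([304, 373, 202]) cube([1025, 235, 202]);
translate([304, 608, 404]) cube([1025, 235, 202]);
translate([304, 843, 606]) cube([1025, 235, 202]);


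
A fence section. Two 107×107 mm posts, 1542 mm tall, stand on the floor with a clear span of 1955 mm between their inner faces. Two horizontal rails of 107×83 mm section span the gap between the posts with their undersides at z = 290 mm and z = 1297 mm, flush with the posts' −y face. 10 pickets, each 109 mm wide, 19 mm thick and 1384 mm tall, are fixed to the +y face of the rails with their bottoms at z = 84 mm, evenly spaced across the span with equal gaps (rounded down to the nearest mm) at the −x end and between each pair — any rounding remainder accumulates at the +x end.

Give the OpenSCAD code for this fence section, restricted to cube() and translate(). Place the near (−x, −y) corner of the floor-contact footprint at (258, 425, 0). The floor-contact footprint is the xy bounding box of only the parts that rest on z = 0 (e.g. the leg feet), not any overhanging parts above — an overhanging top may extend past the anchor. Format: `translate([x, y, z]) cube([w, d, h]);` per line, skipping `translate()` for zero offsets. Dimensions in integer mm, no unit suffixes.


translate([258, 425, 0]) cube([107, 107, 1542]);
translate([2320, 425, 0]) cube([107, 107, 1542]);
translate([365, 425, 290]) cube([1955, 107, 83]);
translate([365, 425, 1297]) cube([1955, 107, 83]);
translate([443, 532, 84]) cube([109, 19, 1384]);
translate([630, 532, 84]) cube([109, 19, 1384]);
translate([817, 532, 84]) cube([109, 19, 1384]);
translate([1004, 532, 84]) cube([109, 19, 1384]);
translate([1191, 532, 84]) cube([109, 19, 1384]);
translate([1378, 532, 84]) cube([109, 19, 1384]);
translate([1565, 532, 84]) cube([109, 19, 1384]);
translate([1752, 532, 84]) cube([109, 19, 1384]);
translate([1939, 532, 84]) cube([109, 19, 1384]);
translate([2126, 532, 84]) cube([109, 19, 1384]);


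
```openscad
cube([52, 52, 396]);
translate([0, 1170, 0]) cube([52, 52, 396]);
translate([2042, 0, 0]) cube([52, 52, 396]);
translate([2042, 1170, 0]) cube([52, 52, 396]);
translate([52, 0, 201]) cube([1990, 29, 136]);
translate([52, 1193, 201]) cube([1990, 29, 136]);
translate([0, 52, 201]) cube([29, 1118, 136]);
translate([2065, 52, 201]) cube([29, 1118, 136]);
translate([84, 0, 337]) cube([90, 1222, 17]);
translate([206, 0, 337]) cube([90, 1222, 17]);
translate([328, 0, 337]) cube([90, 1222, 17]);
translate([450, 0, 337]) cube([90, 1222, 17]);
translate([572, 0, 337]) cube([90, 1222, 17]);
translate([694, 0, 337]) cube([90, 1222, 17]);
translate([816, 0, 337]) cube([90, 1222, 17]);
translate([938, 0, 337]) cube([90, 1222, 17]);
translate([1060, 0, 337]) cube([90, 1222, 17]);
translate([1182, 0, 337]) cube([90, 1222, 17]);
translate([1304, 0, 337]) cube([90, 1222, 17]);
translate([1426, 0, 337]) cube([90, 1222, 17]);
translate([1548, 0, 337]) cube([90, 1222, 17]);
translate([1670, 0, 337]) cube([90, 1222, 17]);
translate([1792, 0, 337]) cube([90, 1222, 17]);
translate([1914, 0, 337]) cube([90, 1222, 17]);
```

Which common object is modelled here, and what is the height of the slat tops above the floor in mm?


A bed frame. The slat-top height is 354 mm.

Four posts, four rails, and a row of slats — a bed frame. Slats sit on the rails at z = 201 + 136 = 337; with slat thickness 17, the top is 354 mm.


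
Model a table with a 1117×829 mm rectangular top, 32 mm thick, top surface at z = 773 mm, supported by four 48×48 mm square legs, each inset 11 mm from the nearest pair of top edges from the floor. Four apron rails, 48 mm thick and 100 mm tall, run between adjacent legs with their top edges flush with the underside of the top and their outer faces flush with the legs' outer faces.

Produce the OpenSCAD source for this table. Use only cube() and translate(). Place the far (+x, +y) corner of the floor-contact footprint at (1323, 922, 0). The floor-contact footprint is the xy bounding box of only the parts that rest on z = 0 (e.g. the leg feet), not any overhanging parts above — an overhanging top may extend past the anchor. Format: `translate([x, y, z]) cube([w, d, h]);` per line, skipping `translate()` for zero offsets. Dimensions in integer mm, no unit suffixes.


translate([217, 104, 741]) cube([1117, 829, 32]);
translate([228, 115, 0]) cube([48, 48, 741]);
translate([1275, 115, 0]) cube([48, 48, 741]);
translate([228, 874, 0]) cube([48, 48, 741]);
translate([1275, 874, 0]) cube([48, 48, 741]);
translate([276, 115, 641]) cube([999, 48, 100]);
translate([276, 874, 641]) cube([999, 48, 100]);
translate([228, 163, 641]) cube([48, 711, 100]);
translate([1275, 163, 641]) cube([48, 711, 100]);


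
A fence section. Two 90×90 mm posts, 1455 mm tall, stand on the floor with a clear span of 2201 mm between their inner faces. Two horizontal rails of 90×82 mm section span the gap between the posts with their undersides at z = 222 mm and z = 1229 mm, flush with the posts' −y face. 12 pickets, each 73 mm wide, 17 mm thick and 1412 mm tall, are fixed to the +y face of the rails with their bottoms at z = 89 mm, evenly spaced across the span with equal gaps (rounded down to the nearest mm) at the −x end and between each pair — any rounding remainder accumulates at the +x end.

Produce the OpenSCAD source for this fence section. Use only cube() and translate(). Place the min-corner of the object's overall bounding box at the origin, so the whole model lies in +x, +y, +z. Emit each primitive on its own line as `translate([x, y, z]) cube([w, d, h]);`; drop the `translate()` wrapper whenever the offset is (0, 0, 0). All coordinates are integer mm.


cube([90, 90, 1455]);
translate([2291, 0, 0]) cube([90, 90, 1455]);
translate([90, 0, 222]) cube([2201, 90, 82]);
translate([90, 0, 1229]) cube([2201, 90, 82]);
translate([191, 90, 89]) cube([73, 17, 1412]);
translate([365, 90, 89]) cube([73, 17, 1412]);
translate([539, 90, 89]) cube([73, 17, 1412]);
translate([713, 90, 89]) cube([73, 17, 1412]);
translate([887, 90, 89]) cube([73, 17, 1412]);
translate([1061, 90, 89]) cube([73, 17, 1412]);
translate([1235, 90, 89]) cube([73, 17, 1412]);
translate([1409, 90, 89]) cube([73, 17, 1412]);
translate([1583, 90, 89]) cube([73, 17, 1412]);
translate([1757, 90, 89]) cube([73, 17, 1412]);
translate([1931, 90, 89]) cube([73, 17, 1412]);
translate([2105, 90, 89]) cube([73, 17, 1412]);


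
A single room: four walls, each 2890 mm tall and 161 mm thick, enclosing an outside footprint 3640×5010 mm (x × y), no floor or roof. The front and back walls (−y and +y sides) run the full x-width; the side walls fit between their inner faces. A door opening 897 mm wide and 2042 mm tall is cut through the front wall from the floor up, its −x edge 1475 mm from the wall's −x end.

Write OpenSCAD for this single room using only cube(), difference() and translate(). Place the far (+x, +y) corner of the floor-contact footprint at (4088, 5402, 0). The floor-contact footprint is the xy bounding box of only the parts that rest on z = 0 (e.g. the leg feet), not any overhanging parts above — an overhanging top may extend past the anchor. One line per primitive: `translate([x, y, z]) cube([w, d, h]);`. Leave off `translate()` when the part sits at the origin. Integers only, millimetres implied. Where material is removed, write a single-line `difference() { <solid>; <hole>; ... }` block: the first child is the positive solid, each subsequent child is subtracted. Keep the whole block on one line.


difference() { translate([448, 392, 0]) cube([3640, 161, 2890]); translate([1923, 392, 0]) cube([897, 161, 2042]); }
translate([448, 5241, 0]) cube([3640, 161, 2890]);
translate([448, 553, 0]) cube([161, 4688, 2890]);
translate([3927, 553, 0]) cube([161, 4688, 2890]);


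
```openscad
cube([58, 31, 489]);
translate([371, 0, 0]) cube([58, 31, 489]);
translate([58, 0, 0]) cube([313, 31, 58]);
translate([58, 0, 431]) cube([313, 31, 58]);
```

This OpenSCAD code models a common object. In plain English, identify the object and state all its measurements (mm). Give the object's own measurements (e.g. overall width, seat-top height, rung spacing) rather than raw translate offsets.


A rectangular picture frame lying in the x–z plane (depth along y). The opening is 313 mm wide (x) by 373 mm tall (z), surrounded by a border 58 mm wide on all four sides. The frame is 31 mm deep and is made of two full-height vertical stiles with two horizontal rails fitted between them.


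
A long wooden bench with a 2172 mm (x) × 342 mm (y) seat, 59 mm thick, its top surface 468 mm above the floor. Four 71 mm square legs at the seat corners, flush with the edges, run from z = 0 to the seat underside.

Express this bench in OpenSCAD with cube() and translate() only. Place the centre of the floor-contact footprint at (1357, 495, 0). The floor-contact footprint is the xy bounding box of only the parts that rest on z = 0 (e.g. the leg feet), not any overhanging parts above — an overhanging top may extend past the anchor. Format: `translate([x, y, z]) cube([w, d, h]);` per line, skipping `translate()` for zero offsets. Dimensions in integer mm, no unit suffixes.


translate([271, 324, 409]) cube([2172, 342, 59]);
translate([271, 324, 0]) cube([71, 71, 409]);
translate([271, 595, 0]) cube([71, 71, 409]);
translate([2372, 324, 0]) cube([71, 71, 409]);
translate([2372, 595, 0]) cube([71, 71, 409]);


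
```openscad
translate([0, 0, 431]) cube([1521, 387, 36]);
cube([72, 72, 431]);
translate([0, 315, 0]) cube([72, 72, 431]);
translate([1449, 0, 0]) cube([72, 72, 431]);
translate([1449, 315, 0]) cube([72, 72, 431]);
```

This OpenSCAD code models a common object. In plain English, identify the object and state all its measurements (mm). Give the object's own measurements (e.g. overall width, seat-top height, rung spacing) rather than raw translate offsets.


A long wooden bench with a 1521 mm (x) × 387 mm (y) seat, 36 mm thick, its top surface 467 mm above the floor. Four 72 mm square legs at the seat corners, flush with the edges, run from z = 0 to the seat underside.


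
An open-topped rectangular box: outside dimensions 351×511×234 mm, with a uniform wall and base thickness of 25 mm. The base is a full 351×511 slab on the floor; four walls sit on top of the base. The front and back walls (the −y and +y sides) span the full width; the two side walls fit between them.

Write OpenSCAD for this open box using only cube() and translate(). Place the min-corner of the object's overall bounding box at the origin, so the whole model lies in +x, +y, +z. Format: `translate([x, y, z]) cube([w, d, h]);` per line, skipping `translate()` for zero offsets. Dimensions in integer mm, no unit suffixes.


cube([351, 511, 25]);
translate([0, 0, 25]) cube([351, 25, 209]);
translate([0, 486, 25]) cube([351, 25, 209]);
translate([0, 25, 25]) cube([25, 461, 209]);
translate([326, 25, 25]) cube([25, 461, 209]);


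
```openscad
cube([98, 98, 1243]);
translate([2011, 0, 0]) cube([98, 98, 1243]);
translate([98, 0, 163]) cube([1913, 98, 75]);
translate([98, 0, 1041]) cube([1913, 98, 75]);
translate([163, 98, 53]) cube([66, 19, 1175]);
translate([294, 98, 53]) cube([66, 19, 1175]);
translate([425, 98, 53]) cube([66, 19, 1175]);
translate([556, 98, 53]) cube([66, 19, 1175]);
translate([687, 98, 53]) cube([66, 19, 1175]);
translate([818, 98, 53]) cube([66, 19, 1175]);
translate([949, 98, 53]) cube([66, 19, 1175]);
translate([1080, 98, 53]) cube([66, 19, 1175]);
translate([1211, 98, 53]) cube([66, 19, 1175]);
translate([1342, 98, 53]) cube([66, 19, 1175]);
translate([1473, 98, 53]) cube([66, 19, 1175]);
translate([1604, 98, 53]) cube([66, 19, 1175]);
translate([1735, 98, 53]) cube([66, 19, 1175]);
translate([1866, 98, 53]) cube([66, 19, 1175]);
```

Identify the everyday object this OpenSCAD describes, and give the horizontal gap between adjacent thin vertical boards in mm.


A fence section. The picket gap is 65 mm.

Two posts, two rails, 14 pickets — a fence section. Span 1913 mm holds 14 pickets of 66 mm with 15 equal gaps: ⌊(1913 − 14·66) / 15⌋ = 65 mm.


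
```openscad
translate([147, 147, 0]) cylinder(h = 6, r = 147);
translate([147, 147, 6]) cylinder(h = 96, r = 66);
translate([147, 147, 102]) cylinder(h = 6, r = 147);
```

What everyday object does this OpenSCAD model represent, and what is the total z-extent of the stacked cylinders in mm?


A spool. The overall height is 108 mm.

Three coaxial cylinders, large–small–large — a spool. Two 6 mm flanges and a 96 mm core give 6 + 96 + 6 = 108 mm.


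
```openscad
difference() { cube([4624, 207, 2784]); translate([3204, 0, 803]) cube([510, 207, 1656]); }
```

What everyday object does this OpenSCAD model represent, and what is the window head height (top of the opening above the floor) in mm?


A wall with a window opening. The window head height is 2459 mm.

A wall with a rectangular opening subtracted — a window. Sill at z = 803, opening 1656 mm tall, so the head is at 803 + 1656 = 2459 mm.


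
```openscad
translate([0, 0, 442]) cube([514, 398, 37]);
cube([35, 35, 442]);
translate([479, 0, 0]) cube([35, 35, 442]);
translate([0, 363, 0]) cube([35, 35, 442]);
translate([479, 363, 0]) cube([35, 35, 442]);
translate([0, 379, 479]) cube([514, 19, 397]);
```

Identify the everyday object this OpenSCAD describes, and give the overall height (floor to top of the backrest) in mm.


A chair. The overall height is 876 mm.

A slab on four corner posts with a tall panel at the back — a chair. The seat slab sits at z = 442 with thickness 37, and the 397 mm backrest starts at the seat top, so the overall height is 442 + 37 + 397 = 876 mm.


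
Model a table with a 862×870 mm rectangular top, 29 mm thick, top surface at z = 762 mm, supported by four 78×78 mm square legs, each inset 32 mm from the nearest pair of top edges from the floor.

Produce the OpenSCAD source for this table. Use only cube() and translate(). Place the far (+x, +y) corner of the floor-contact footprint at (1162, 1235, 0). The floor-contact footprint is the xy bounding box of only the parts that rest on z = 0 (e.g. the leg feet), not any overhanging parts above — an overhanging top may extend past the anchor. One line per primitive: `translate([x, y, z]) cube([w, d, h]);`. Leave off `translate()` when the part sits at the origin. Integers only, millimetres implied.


// leg_h = 762 - 29 = 733
translate([332, 397, 733]) cube([862, 870, 29]);
translate([364, 429, 0]) cube([78, 78, 733]);
translate([1084, 429, 0]) cube([78, 78, 733]);
translate([364, 1157, 0]) cube([78, 78, 733]);
translate([1084, 1157, 0]) cube([78, 78, 733]);


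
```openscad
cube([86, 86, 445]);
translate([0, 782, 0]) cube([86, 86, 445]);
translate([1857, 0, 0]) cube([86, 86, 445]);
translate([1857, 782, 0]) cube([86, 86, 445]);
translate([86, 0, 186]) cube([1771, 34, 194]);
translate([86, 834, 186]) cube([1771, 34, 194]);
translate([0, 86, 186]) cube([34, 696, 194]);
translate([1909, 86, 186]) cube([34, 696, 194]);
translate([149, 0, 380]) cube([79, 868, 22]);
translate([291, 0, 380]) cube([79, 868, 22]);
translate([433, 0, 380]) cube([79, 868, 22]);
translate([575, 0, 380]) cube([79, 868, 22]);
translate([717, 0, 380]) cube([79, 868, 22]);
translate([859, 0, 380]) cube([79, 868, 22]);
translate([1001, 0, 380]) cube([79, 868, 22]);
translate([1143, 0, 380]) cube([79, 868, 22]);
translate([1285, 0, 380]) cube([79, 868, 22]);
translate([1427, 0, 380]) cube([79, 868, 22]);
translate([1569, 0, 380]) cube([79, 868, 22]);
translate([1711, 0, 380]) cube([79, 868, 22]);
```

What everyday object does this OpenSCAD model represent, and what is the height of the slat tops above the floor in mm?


A bed frame. The slat-top height is 402 mm.

Four posts, four rails, and a row of slats — a bed frame. Slats sit on the rails at z = 186 + 194 = 380; with slat thickness 22, the top is 402 mm.


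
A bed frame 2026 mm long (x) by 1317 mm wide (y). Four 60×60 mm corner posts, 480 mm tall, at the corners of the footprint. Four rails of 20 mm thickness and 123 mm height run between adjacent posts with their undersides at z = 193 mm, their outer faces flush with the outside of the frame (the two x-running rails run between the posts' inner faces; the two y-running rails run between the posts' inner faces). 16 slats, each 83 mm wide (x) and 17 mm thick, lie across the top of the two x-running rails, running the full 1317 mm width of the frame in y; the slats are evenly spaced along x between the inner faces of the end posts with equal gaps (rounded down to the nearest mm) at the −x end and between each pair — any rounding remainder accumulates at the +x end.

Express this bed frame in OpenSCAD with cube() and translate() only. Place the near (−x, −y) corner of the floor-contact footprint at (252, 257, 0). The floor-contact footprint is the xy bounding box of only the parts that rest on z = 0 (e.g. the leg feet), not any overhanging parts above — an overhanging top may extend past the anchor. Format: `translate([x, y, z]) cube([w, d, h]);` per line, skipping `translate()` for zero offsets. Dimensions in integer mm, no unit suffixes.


// slat z = rail_z + rail_h = 193 + 123 = 316
// slat gap = ⌊(1906 − 16·83) / 17⌋ = 34
translate([252, 257, 0]) cube([60, 60, 480]);
translate([252, 1514, 0]) cube([60, 60, 480]);
translate([2218, 257, 0]) cube([60, 60, 480]);
translate([2218, 1514, 0]) cube([60, 60, 480]);
translate([312, 257, 193]) cube([1906, 20, 123]);
translate([312, 1554, 193]) cube([1906, 20, 123]);
translate([252, 317, 193]) cube([20, 1197, 123]);
translate([2258, 317, 193]) cube([20, 1197, 123]);
translate([346, 257, 316]) cube([83, 1317, 17]);
translate([463, 257, 316]) cube([83, 1317, 17]);
translate([580, 257, 316]) cube([83, 1317, 17]);
translate([697, 257, 316]) cube([83, 1317, 17]);
translate([814, 257, 316]) cube([83, 1317, 17]);
translate([931, 257, 316]) cube([83, 1317, 17]);
translate([1048, 257, 316]) cube([83, 1317, 17]);
translate([1165, 257, 316]) cube([83, 1317, 17]);
translate([1282, 257, 316]) cube([83, 1317, 17]);
translate([1399, 257, 316]) cube([83, 1317, 17]);
translate([1516, 257, 316]) cube([83, 1317, 17]);
translate([1633, 257, 316]) cube([83, 1317, 17]);
translate([1750, 257, 316]) cube([83, 1317, 17]);
translate([1867, 257, 316]) cube([83, 1317, 17]);
translate([1984, 257, 316]) cube([83, 1317, 17]);
translate([2101, 257, 316]) cube([83, 1317, 17]);


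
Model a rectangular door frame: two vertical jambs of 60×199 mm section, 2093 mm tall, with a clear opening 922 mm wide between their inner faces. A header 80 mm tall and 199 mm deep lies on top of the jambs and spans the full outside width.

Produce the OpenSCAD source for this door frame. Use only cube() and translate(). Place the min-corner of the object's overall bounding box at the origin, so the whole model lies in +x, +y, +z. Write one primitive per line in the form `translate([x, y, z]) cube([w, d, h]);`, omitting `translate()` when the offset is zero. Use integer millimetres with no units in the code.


cube([60, 199, 2093]);
translate([982, 0, 0]) cube([60, 199, 2093]);
translate([0, 0, 2093]) cube([1042, 199, 80]);


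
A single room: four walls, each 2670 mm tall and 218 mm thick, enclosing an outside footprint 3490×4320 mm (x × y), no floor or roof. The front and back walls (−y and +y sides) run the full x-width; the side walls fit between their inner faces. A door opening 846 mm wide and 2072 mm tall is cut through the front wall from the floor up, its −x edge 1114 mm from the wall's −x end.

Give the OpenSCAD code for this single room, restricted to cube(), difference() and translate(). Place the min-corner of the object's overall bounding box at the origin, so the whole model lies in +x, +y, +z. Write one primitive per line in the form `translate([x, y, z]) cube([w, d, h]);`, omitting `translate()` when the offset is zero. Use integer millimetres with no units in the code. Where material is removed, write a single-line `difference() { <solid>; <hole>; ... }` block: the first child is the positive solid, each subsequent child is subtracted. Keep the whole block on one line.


difference() { cube([3490, 218, 2670]); translate([1114, 0, 0]) cube([846, 218, 2072]); }
translate([0, 4102, 0]) cube([3490, 218, 2670]);
translate([0, 218, 0]) cube([218, 3884, 2670]);
translate([3272, 218, 0]) cube([218, 3884, 2670]);


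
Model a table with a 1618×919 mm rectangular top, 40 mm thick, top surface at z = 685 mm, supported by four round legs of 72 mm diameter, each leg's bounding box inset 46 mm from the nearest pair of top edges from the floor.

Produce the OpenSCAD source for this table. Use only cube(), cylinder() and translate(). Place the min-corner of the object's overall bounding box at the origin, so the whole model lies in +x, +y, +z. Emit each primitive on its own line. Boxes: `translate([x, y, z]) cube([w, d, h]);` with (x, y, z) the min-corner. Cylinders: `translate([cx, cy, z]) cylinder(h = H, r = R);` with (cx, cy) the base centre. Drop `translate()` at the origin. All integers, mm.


// leg_h = 685 - 40 = 645
translate([0, 0, 645]) cube([1618, 919, 40]);
translate([82, 82, 0]) cylinder(h = 645, r = 36);
translate([1536, 82, 0]) cylinder(h = 645, r = 36);
translate([82, 837, 0]) cylinder(h = 645, r = 36);
translate([1536, 837, 0]) cylinder(h = 645, r = 36);


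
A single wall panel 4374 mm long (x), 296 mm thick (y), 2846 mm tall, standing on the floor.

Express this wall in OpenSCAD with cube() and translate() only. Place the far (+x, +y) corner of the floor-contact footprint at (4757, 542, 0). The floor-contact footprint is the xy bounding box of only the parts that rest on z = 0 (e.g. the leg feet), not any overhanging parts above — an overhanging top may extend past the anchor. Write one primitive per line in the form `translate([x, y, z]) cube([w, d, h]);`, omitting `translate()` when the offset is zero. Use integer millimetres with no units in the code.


translate([383, 246, 0]) cube([4374, 296, 2846]);


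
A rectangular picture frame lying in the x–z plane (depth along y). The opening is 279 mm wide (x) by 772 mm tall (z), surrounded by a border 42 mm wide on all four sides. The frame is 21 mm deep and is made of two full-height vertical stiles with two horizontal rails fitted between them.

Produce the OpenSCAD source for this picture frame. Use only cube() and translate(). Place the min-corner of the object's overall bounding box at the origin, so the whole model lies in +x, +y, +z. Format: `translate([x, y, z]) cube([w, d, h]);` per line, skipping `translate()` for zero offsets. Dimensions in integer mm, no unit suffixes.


cube([42, 21, 856]);
translate([321, 0, 0]) cube([42, 21, 856]);
translate([42, 0, 0]) cube([279, 21, 42]);
translate([42, 0, 814]) cube([279, 21, 42]);


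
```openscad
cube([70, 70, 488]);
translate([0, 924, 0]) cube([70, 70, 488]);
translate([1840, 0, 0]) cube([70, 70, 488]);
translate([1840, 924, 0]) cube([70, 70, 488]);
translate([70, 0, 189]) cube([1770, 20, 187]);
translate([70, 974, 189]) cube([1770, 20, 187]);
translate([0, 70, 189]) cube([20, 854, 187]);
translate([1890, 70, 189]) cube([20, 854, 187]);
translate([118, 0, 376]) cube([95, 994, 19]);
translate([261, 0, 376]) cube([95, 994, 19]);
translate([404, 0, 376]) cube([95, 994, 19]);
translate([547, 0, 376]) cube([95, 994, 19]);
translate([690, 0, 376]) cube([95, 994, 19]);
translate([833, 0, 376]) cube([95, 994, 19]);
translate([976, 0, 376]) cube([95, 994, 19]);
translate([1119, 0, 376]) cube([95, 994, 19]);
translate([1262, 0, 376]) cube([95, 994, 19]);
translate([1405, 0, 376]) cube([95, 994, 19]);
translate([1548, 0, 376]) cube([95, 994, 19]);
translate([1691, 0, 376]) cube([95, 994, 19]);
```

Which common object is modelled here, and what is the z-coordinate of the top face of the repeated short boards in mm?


A bed frame. The slat-top height is 395 mm.

Four posts, four rails, and a row of slats — a bed frame. Slats sit on the rails at z = 189 + 187 = 376; with slat thickness 19, the top is 395 mm.


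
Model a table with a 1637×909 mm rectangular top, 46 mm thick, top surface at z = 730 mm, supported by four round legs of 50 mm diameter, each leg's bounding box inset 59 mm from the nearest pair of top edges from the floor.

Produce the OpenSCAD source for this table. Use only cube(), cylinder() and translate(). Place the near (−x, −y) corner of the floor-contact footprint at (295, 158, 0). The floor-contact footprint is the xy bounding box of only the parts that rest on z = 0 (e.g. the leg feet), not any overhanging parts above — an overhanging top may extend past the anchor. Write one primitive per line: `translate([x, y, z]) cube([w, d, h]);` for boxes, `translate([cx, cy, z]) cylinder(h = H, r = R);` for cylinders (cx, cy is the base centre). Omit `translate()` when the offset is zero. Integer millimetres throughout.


// leg_h = 730 - 46 = 684
translate([236, 99, 684]) cube([1637, 909, 46]);
translate([320, 183, 0]) cylinder(h = 684, r = 25);
translate([1789, 183, 0]) cylinder(h = 684, r = 25);
translate([320, 924, 0]) cylinder(h = 684, r = 25);
translate([1789, 924, 0]) cylinder(h = 684, r = 25);
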